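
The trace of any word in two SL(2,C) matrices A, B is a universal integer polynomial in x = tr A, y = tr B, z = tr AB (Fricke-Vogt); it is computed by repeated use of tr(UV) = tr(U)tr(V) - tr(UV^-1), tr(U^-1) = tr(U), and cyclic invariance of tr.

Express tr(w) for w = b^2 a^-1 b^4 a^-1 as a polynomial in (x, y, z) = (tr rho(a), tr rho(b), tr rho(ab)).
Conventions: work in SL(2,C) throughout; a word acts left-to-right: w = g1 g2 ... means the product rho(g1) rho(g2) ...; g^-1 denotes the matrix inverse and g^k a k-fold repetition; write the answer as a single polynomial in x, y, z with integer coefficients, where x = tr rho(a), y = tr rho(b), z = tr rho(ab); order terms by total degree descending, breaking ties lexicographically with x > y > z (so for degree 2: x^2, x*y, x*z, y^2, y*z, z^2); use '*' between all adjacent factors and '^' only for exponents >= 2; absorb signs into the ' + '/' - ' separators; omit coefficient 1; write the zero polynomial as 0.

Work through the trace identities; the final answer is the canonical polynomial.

tr(b^2) = tr(b)*tr(b) - tr(1) = y^2 - 2
tr(b^3) = tr(b)*tr(b^2) - tr(b) = y^3 - 3*y
tr(b^4) = tr(b)*tr(b^3) - tr(b^2) = y^4 - 4*y^2 + 2
tr(b^5) = tr(b)*tr(b^4) - tr(b^3) = y^5 - 5*y^3 + 5*y
tr(b^6) = tr(b)*tr(b^5) - tr(b^4) = y^6 - 6*y^4 + 9*y^2 - 2
tr(a b^2) = tr(b)*tr(a b) - tr(a) = y*z - x
tr(b a b^2) = tr(b)*tr(a b^2) - tr(a b) = y^2*z - x*y - z
tr(a b^4) = tr(b)*tr(b a b^2) - tr(b a b) = y^3*z - x*y^2 - 2*y*z + x
tr(b^4 a b) = tr(b)*tr(a b^4) - tr(a b^3) = y^4*z - x*y^3 - 3*y^2*z + 2*x*y + z
tr(b^6 a) = tr(b)*tr(b^4 a b) - tr(b^4 a) = y^5*z - x*y^4 - 4*y^3*z + 3*x*y^2 + 3*y*z - x
tr(b^2 a^-1 b^4) = tr(b^6)*tr(a) - tr(b^6 a) = x*y^6 - y^5*z - 5*x*y^4 + 4*y^3*z + 6*x*y^2 - 3*y*z - x
tr(a b a b) = tr(b a)*tr(b a) - tr(1) = z^2 - 2
tr(a b a) = tr(a)*tr(b a) - tr(b) = x*z - y
tr(a b^2 a b) = tr(b)*tr(a b a b) - tr(a b a) = y*z^2 - x*z - y
tr(a b^2 a) = tr(a)*tr(b^2 a) - tr(b^2) = x*y*z - x^2 - y^2 + 2
tr(b a b^2 a b) = tr(b)*tr(a b^2 a b) - tr(a b^2 a) = y^2*z^2 - 2*x*y*z + x^2 - 2
tr(b^2 a b^2 a b) = tr(b)*tr(b a b^2 a b) - tr(b a b^2 a) = y^3*z^2 - 2*x*y^2*z + x^2*y - y*z^2 + x*z - y
tr(b^4 a b^2 a) = tr(b)*tr(b^2 a b^2 a b) - tr(b^2 a b^2 a) = y^4*z^2 - 2*x*y^3*z + x^2*y^2 - 2*y^2*z^2 + 3*x*y*z - x^2 - y^2 + 2
tr(b^2 a^-1 b^4 a) = tr(b^4 a b^2)*tr(a) - tr(b^4 a b^2 a) = x*y^5*z - x^2*y^4 - y^4*z^2 - 2*x*y^3*z + 2*x^2*y^2 + 2*y^2*z^2 + y^2 - 2
tr(b^2 a^-1 b^4 a^-1) = tr(b^2 a^-1 b^4)*tr(a) - tr(b^2 a^-1 b^4 a) = x^2*y^6 - 2*x*y^5*z - 4*x^2*y^4 + y^4*z^2 + 6*x*y^3*z + 4*x^2*y^2 - 2*y^2*z^2 - 3*x*y*z - x^2 - y^2 + 2

x^2*y^6 - 2*x*y^5*z - 4*x^2*y^4 + y^4*z^2 + 6*x*y^3*z + 4*x^2*y^2 - 2*y^2*z^2 - 3*x*y*z - x^2 - y^2 + 2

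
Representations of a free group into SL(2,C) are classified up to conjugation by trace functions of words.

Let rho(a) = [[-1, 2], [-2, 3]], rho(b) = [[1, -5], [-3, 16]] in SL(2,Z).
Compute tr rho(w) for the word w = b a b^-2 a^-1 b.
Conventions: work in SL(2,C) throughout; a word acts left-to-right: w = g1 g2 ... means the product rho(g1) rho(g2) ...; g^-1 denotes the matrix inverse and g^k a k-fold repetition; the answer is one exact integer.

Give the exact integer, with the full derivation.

334086

rho(b) = [[1, -5], [-3, 16]]
... * rho(a) = [[-1, 2], [-2, 3]]  ->  [[9, -13], [-29, 42]]
... * rho(b^-1) = [[16, 5], [3, 1]]  ->  [[105, 32], [-338, -103]]
... * rho(b^-1) = [[16, 5], [3, 1]]  ->  [[1776, 557], [-5717, -1793]]
... * rho(a^-1) = [[3, -2], [2, -1]]  ->  [[6442, -4109], [-20737, 13227]]
... * rho(b) = [[1, -5], [-3, 16]]  ->  [[18769, -97954], [-60418, 315317]]
tr = 18769 + 315317 = 334086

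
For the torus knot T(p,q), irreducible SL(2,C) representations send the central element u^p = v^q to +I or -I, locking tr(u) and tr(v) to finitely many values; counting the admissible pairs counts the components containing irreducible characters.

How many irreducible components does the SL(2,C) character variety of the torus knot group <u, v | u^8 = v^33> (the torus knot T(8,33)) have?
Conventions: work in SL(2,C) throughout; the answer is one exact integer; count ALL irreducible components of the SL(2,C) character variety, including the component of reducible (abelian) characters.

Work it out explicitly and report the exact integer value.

Gamma = < u, v | u^8 = v^33 > (torus knot T(8,33)); the central element u^8 = v^33 acts as +I or -I in any irreducible SL(2,C) representation.
So on each irreducible component the traces are pinned: tr(u) = 2*cos(pi*alpha/8) with 1 <= alpha <= 7, tr(v) = 2*cos(pi*beta/33) with 1 <= beta <= 32.
u^8 = (-1)^alpha I and v^33 = (-1)^beta I must agree, so alpha and beta have equal parity.
count pairs: odd alpha (4 choices) x odd beta (16), plus even alpha (3) x even beta (16): 4*16 + 3*16 = 112.
That is 112 components of irreducible characters, and with the reducible (abelian) component the total is 113.

113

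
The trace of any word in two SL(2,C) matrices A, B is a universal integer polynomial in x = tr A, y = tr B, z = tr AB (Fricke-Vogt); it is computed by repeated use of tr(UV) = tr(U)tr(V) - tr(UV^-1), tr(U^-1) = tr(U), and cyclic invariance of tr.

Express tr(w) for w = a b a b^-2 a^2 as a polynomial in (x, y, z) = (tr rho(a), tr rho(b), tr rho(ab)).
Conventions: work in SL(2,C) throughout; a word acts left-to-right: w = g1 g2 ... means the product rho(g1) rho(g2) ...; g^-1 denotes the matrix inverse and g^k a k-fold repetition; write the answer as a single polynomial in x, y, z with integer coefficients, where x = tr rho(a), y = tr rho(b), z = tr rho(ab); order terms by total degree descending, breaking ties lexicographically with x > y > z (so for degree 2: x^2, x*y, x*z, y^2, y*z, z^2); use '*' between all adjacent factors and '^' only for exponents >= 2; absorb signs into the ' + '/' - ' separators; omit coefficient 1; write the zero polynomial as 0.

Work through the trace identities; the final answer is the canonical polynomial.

x^3*y^2*z - x^2*y^3 - x^2*y*z^2 - x^3*z - x*y^2*z + 2*x^2*y + y^3 + y*z^2 + 2*x*z - 3*y

tr(a b a) = tr(a)*tr(b a) - tr(b) = x*z - y
tr(a^2 b a) = tr(a)*tr(a b a) - tr(a b) = x^2*z - x*y - z
tr(a^3 b a) = tr(a)*tr(a^2 b a) - tr(a^2 b) = x^3*z - x^2*y - 2*x*z + y
and tr(b a b a) = tr(a b)*tr(a b) - tr(1) = z^2 - 2
next, tr(b a b) = tr(b)*tr(a b) - tr(a) = y*z - x
tr(b a b a^2) = tr(a)*tr(b a b a) - tr(b a b) = x*z^2 - y*z - x
tr(a^3 b a b) = tr(a)*tr(b a b a^2) - tr(b a b a) = x^2*z^2 - x*y*z - x^2 - z^2 + 2
next, tr(b^-1 a^3 b a) = tr(a^3 b a)*tr(b) - tr(a^3 b a b) = x^3*y*z - x^2*y^2 - x^2*z^2 - x*y*z + x^2 + y^2 + z^2 - 2
tr(a b a b^-2 a^2) = tr(b^-1 a^3 b a)*tr(b) - tr(b^-1 a^3 b a b) = x^3*y^2*z - x^2*y^3 - x^2*y*z^2 - x^3*z - x*y^2*z + 2*x^2*y + y^3 + y*z^2 + 2*x*z - 3*y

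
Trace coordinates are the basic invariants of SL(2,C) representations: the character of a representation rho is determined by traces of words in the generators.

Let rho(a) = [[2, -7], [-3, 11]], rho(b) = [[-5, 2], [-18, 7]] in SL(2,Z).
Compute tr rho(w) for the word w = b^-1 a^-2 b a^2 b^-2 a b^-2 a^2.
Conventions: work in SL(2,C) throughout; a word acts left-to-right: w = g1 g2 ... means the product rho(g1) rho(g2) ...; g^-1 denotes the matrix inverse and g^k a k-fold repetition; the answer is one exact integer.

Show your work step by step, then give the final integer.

rho(b^-1) = [[7, -2], [18, -5]]
... * rho(a^-1) = [[11, 7], [3, 2]]  ->  [[71, 45], [183, 116]]
... * rho(a^-1) = [[11, 7], [3, 2]]  ->  [[916, 587], [2361, 1513]]
... * rho(b) = [[-5, 2], [-18, 7]]  ->  [[-15146, 5941], [-39039, 15313]]
... * rho(a) = [[2, -7], [-3, 11]]  ->  [[-48115, 171373], [-124017, 441716]]
... * rho(a) = [[2, -7], [-3, 11]]  ->  [[-610349, 2221908], [-1573182, 5726995]]
... * rho(b^-1) = [[7, -2], [18, -5]]  ->  [[35721901, -9888842], [92073636, -25488611]]
... * rho(b^-1) = [[7, -2], [18, -5]]  ->  [[72054151, -21999592], [185720454, -56704217]]
... * rho(a) = [[2, -7], [-3, 11]]  ->  [[210107078, -746374569], [541553559, -1923789565]]
... * rho(b^-1) = [[7, -2], [18, -5]]  ->  [[-11963992696, 3311658689], [-30837337257, 8535840707]]
... * rho(b^-1) = [[7, -2], [18, -5]]  ->  [[-24138092470, 7369691947], [-62216228073, 18995470979]]
... * rho(a) = [[2, -7], [-3, 11]]  ->  [[-70385260781, 250033258707], [-181418869083, 644463777280]]
... * rho(a) = [[2, -7], [-3, 11]]  ->  [[-890870297683, 3243062671244], [-2296229070006, 8359033633661]]
tr = -890870297683 + 8359033633661 = 7468163335978

7468163335978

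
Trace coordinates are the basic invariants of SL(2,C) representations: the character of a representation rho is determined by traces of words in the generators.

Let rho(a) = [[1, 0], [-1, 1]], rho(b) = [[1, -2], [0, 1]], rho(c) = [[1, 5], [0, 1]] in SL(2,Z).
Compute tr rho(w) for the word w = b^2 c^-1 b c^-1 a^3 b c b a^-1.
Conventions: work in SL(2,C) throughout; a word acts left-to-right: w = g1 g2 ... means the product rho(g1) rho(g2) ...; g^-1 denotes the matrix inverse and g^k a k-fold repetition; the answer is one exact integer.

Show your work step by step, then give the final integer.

rho(b) = [[1, -2], [0, 1]]
... * rho(b) = [[1, -2], [0, 1]]  ->  [[1, -4], [0, 1]]
... * rho(c^-1) = [[1, -5], [0, 1]]  ->  [[1, -9], [0, 1]]
... * rho(b) = [[1, -2], [0, 1]]  ->  [[1, -11], [0, 1]]
... * rho(c^-1) = [[1, -5], [0, 1]]  ->  [[1, -16], [0, 1]]
... * rho(a) = [[1, 0], [-1, 1]]  ->  [[17, -16], [-1, 1]]
... * rho(a) = [[1, 0], [-1, 1]]  ->  [[33, -16], [-2, 1]]
... * rho(a) = [[1, 0], [-1, 1]]  ->  [[49, -16], [-3, 1]]
... * rho(b) = [[1, -2], [0, 1]]  ->  [[49, -114], [-3, 7]]
... * rho(c) = [[1, 5], [0, 1]]  ->  [[49, 131], [-3, -8]]
... * rho(b) = [[1, -2], [0, 1]]  ->  [[49, 33], [-3, -2]]
... * rho(a^-1) = [[1, 0], [1, 1]]  ->  [[82, 33], [-5, -2]]
tr = 82 + -2 = 80

80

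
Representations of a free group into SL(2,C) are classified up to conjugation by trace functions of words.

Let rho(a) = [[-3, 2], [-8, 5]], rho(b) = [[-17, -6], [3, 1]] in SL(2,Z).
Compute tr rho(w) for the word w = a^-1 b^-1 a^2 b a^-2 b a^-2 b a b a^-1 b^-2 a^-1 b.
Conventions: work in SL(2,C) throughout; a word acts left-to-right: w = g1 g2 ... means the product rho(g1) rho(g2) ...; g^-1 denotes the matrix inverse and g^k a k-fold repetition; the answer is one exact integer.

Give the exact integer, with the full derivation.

63790768458344846

rho(a^-1) = [[5, -2], [8, -3]]
... * rho(b^-1) = [[1, 6], [-3, -17]]  ->  [[11, 64], [17, 99]]
... * rho(a) = [[-3, 2], [-8, 5]]  ->  [[-545, 342], [-843, 529]]
... * rho(a) = [[-3, 2], [-8, 5]]  ->  [[-1101, 620], [-1703, 959]]
... * rho(b) = [[-17, -6], [3, 1]]  ->  [[20577, 7226], [31828, 11177]]
... * rho(a^-1) = [[5, -2], [8, -3]]  ->  [[160693, -62832], [248556, -97187]]
... * rho(a^-1) = [[5, -2], [8, -3]]  ->  [[300809, -132890], [465284, -205551]]
... * rho(b) = [[-17, -6], [3, 1]]  ->  [[-5512423, -1937744], [-8526481, -2997255]]
... * rho(a^-1) = [[5, -2], [8, -3]]  ->  [[-43064067, 16838078], [-66610445, 26044727]]
... * rho(a^-1) = [[5, -2], [8, -3]]  ->  [[-80615711, 35613900], [-124694409, 55086709]]
... * rho(b) = [[-17, -6], [3, 1]]  ->  [[1477308787, 519308166], [2285065080, 803253163]]
... * rho(a) = [[-3, 2], [-8, 5]]  ->  [[-8586391689, 5551158404], [-13281220544, 8586395975]]
... * rho(b) = [[-17, -6], [3, 1]]  ->  [[162622133925, 57069508538], [251539937173, 88273719239]]
... * rho(a^-1) = [[5, -2], [8, -3]]  ->  [[1269666737929, -496452793464], [1963889439777, -767901032063]]
... * rho(b^-1) = [[1, 6], [-3, -17]]  ->  [[2759025118321, 16057697916462], [4267592535966, 24837654183733]]
... * rho(b^-1) = [[1, 6], [-3, -17]]  ->  [[-45414068631065, -256426713869928], [-70245370015233, -396634565907665]]
... * rho(a^-1) = [[5, -2], [8, -3]]  ->  [[-2278484054114749, 860108278871914], [-3524303377337485, 1330394437753461]]
... * rho(b) = [[-17, -6], [3, 1]]  ->  [[41314553756566475, 14531012603560408], [63904340727997628, 22476214701778371]]
tr = 41314553756566475 + 22476214701778371 = 63790768458344846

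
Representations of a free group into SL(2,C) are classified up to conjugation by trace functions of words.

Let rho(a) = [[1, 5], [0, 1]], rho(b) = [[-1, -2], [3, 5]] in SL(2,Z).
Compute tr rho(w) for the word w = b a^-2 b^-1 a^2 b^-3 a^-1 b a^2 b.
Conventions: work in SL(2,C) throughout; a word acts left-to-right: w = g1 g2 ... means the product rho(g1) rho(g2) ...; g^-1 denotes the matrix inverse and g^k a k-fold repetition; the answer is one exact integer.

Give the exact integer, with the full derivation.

rho(b) = [[-1, -2], [3, 5]]
... * rho(a^-1) = [[1, -5], [0, 1]]  ->  [[-1, 3], [3, -10]]
... * rho(a^-1) = [[1, -5], [0, 1]]  ->  [[-1, 8], [3, -25]]
... * rho(b^-1) = [[5, 2], [-3, -1]]  ->  [[-29, -10], [90, 31]]
... * rho(a) = [[1, 5], [0, 1]]  ->  [[-29, -155], [90, 481]]
... * rho(a) = [[1, 5], [0, 1]]  ->  [[-29, -300], [90, 931]]
... * rho(b^-1) = [[5, 2], [-3, -1]]  ->  [[755, 242], [-2343, -751]]
... * rho(b^-1) = [[5, 2], [-3, -1]]  ->  [[3049, 1268], [-9462, -3935]]
... * rho(b^-1) = [[5, 2], [-3, -1]]  ->  [[11441, 4830], [-35505, -14989]]
... * rho(a^-1) = [[1, -5], [0, 1]]  ->  [[11441, -52375], [-35505, 162536]]
... * rho(b) = [[-1, -2], [3, 5]]  ->  [[-168566, -284757], [523113, 883690]]
... * rho(a) = [[1, 5], [0, 1]]  ->  [[-168566, -1127587], [523113, 3499255]]
... * rho(a) = [[1, 5], [0, 1]]  ->  [[-168566, -1970417], [523113, 6114820]]
... * rho(b) = [[-1, -2], [3, 5]]  ->  [[-5742685, -9514953], [17821347, 29527874]]
tr = -5742685 + 29527874 = 23785189

23785189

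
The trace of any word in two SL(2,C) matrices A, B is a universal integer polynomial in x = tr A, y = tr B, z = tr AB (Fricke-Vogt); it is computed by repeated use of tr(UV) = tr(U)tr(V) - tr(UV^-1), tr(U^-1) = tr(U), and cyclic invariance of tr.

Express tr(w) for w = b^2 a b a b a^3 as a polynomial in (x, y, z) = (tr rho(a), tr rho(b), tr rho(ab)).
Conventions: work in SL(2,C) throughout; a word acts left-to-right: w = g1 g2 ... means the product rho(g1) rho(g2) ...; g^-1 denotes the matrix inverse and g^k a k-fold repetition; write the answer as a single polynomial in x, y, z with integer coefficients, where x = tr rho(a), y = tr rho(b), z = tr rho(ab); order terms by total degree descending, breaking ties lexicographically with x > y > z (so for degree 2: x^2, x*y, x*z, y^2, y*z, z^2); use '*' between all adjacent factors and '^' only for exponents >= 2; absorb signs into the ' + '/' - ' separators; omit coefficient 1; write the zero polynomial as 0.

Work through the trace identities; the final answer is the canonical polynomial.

x^2*y*z^3 - x^3*z^2 - x*y^2*z^2 - x^2*y*z - y*z^3 + x^3 + x*y^2 + 2*x*z^2 + 2*y*z - 3*x

tr(b a b a) = tr(b a) * tr(b a) - tr(1)  (split on b) = z^2 - 2
tr(b a b a b a) = tr(b a) * tr(b a b a) - tr(b^-1 a^-1)  (split on b) = z^3 - 3*z
tr(a b a) = tr(a) * tr(b a) - tr(b)  (reduce the a square) = x*z - y
tr(b a b a b) = tr(b) * tr(a b a b) - tr(a b a)  (reduce the b square) = y*z^2 - x*z - y
tr(b a b a b a^2) = tr(a) * tr(b a b a b a) - tr(b a b a b)  (reduce the a square) = x*z^3 - y*z^2 - 2*x*z + y
tr(a b a b a^3 b) = tr(a) * tr(b a b a b a^2) - tr(b a b a b a)  (reduce the a square) = x^2*z^3 - x*y*z^2 - 2*x^2*z - z^3 + x*y + 3*z
tr(b a b) = tr(b) * tr(a b) - tr(a)  (reduce the b square) = y*z - x
tr(b a b a^2) = tr(a) * tr(b a b a) - tr(b a b)  (reduce the a square) = x*z^2 - y*z - x
tr(a b a b a^2) = tr(a) * tr(b a b a^2) - tr(b a b a)  (reduce the a square) = x^2*z^2 - x*y*z - x^2 - z^2 + 2
tr(a b a b a^3) = tr(a) * tr(a b a b a^2) - tr(a b a b a)  (reduce the a square) = x^3*z^2 - x^2*y*z - x^3 - 2*x*z^2 + y*z + 3*x
tr(b^2 a b a b a^3) = tr(b) * tr(a b a b a^3 b) - tr(a b a b a^3)  (reduce the b square) = x^2*y*z^3 - x^3*z^2 - x*y^2*z^2 - x^2*y*z - y*z^3 + x^3 + x*y^2 + 2*x*z^2 + 2*y*z - 3*x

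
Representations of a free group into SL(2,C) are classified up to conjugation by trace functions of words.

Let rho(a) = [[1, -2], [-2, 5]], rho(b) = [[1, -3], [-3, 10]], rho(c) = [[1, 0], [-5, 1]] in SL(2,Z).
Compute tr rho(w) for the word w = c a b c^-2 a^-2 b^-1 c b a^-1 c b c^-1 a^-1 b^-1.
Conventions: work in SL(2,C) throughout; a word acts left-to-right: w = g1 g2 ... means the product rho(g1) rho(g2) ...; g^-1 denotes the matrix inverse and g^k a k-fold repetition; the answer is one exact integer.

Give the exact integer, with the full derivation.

1011821655

rho(c) = [[1, 0], [-5, 1]]
... * rho(a) = [[1, -2], [-2, 5]]  ->  [[1, -2], [-7, 15]]
... * rho(b) = [[1, -3], [-3, 10]]  ->  [[7, -23], [-52, 171]]
... * rho(c^-1) = [[1, 0], [5, 1]]  ->  [[-108, -23], [803, 171]]
... * rho(c^-1) = [[1, 0], [5, 1]]  ->  [[-223, -23], [1658, 171]]
... * rho(a^-1) = [[5, 2], [2, 1]]  ->  [[-1161, -469], [8632, 3487]]
... * rho(a^-1) = [[5, 2], [2, 1]]  ->  [[-6743, -2791], [50134, 20751]]
... * rho(b^-1) = [[10, 3], [3, 1]]  ->  [[-75803, -23020], [563593, 171153]]
... * rho(c) = [[1, 0], [-5, 1]]  ->  [[39297, -23020], [-292172, 171153]]
... * rho(b) = [[1, -3], [-3, 10]]  ->  [[108357, -348091], [-805631, 2588046]]
... * rho(a^-1) = [[5, 2], [2, 1]]  ->  [[-154397, -131377], [1147937, 976784]]
... * rho(c) = [[1, 0], [-5, 1]]  ->  [[502488, -131377], [-3735983, 976784]]
... * rho(b) = [[1, -3], [-3, 10]]  ->  [[896619, -2821234], [-6666335, 20975789]]
... * rho(c^-1) = [[1, 0], [5, 1]]  ->  [[-13209551, -2821234], [98212610, 20975789]]
... * rho(a^-1) = [[5, 2], [2, 1]]  ->  [[-71690223, -29240336], [533014628, 217401009]]
... * rho(b^-1) = [[10, 3], [3, 1]]  ->  [[-804623238, -244311005], [5982349307, 1816444893]]
tr = -804623238 + 1816444893 = 1011821655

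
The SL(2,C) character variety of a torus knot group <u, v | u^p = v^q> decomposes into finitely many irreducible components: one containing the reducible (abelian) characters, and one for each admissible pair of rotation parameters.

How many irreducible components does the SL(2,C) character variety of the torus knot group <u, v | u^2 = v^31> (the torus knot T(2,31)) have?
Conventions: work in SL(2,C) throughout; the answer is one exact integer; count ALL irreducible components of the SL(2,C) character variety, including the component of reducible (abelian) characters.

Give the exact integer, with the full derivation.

Gamma = < u, v | u^2 = v^31 > (torus knot T(2,31)); the central element u^2 = v^31 acts as +I or -I in any irreducible SL(2,C) representation.
So on each irreducible component the traces are pinned: tr(u) = 2*cos(pi*alpha/2) with 1 <= alpha <= 1, tr(v) = 2*cos(pi*beta/31) with 1 <= beta <= 30.
Consistency of u^2 = (-1)^alpha I with v^31 = (-1)^beta I forces alpha = beta (mod 2).
Enumerate parity-matched pairs: 1*15 odd-odd plus 0*15 even-even gives 15.
components with irreducible characters: 15; plus the single component of reducible (abelian) characters: total 16.

16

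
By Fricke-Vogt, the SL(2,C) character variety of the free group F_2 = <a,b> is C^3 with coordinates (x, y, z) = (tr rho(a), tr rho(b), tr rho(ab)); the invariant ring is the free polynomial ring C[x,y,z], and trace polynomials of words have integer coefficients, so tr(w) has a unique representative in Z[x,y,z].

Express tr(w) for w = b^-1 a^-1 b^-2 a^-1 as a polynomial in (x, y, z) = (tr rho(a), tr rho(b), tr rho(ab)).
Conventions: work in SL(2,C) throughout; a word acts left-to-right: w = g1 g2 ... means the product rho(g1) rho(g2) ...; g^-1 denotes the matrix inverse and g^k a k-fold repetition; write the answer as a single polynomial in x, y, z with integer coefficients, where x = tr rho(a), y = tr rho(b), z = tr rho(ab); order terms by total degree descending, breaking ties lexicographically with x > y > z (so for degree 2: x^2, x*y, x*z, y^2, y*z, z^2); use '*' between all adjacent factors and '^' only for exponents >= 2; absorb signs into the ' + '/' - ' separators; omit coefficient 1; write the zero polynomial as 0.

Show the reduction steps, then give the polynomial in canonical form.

trace(a^-1) = trace(a) = x
next, trace(a^-1 b) = trace(b)*trace(a) - trace(b a)   [inverse elimination on a] = x*y - z
trace(b^-1 a^-1) = trace(a^-1)*trace(b) - trace(a^-1 b)   [inverse elimination on b] = z
and trace(b^-1 a^-1 b^-1) = trace(b^-1 a^-1)*trace(b) - trace(b^-1 a^-1 b)   [inverse elimination on b] = y*z - x
and trace(b^-2 a^-1 b^-1) = trace(b^-1 a^-1 b^-1)*trace(b) - trace(b^-1 a^-1)   [inverse elimination on b] = y^2*z - x*y - z
trace(b^-1 a b^-1) = trace(b^-1 a)*trace(b) - trace(b^-1 a b)   [inverse elimination on b] = x*y^2 - y*z - x
trace(a^2) = trace(a)*trace(a) - trace(1)   [square of a] = x^2 - 2
next, trace(a^2 b) = trace(a)*trace(b a) - trace(b)   [square of a] = x*z - y
next, trace(a b^-1 a) = trace(a^2)*trace(b) - trace(a^2 b)   [inverse elimination on b] = x^2*y - x*z - y
and trace(a b a b) = trace(b a)*trace(b a) - trace(1)   [split at a repeated b] = z^2 - 2
trace(a b^-1 a b) = trace(a b a)*trace(b) - trace(a b a b)   [inverse elimination on b] = x*y*z - y^2 - z^2 + 2
and trace(b^-1 a b^-1 a) = trace(a b^-1 a)*trace(b) - trace(a b^-1 a b)   [inverse elimination on b] = x^2*y^2 - 2*x*y*z + z^2 - 2
next, trace(a^-1 b^-1 a b^-1) = trace(b^-1 a b^-1)*trace(a) - trace(b^-1 a b^-1 a)   [inverse elimination on a] = x*y*z - x^2 - z^2 + 2
trace(b^-2 a^-1 b^-1 a) = trace(a^-1 b^-1 a b^-1)*trace(b) - trace(a^-1 b^-1 a)   [inverse elimination on b] = x*y^2*z - x^2*y - y*z^2 + y
trace(b^-1 a^-1 b^-2 a^-1) = trace(b^-2 a^-1 b^-1)*trace(a) - trace(b^-2 a^-1 b^-1 a)   [inverse elimination on a] = y*z^2 - x*z - y

y*z^2 - x*z - y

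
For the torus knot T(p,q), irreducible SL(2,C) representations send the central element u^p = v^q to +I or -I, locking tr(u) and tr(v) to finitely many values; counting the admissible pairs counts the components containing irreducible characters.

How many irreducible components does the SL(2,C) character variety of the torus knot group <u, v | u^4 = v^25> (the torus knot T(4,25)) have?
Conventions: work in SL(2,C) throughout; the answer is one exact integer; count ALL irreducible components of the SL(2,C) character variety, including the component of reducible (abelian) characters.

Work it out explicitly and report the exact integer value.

37

For T(4,25): irreducibility forces the central element u^4 = v^25 to one of +I, -I.
So on each irreducible component the traces are pinned: tr(u) = 2*cos(pi*alpha/4) with 1 <= alpha <= 3, tr(v) = 2*cos(pi*beta/25) with 1 <= beta <= 24.
The two central values (-1)^alpha I and (-1)^beta I must be the same matrix, so alpha and beta share a parity.
count pairs: odd alpha (2 choices) x odd beta (12), plus even alpha (1) x even beta (12): 2*12 + 1*12 = 36.
components with irreducible characters: 36; plus the single component of reducible (abelian) characters: total 37.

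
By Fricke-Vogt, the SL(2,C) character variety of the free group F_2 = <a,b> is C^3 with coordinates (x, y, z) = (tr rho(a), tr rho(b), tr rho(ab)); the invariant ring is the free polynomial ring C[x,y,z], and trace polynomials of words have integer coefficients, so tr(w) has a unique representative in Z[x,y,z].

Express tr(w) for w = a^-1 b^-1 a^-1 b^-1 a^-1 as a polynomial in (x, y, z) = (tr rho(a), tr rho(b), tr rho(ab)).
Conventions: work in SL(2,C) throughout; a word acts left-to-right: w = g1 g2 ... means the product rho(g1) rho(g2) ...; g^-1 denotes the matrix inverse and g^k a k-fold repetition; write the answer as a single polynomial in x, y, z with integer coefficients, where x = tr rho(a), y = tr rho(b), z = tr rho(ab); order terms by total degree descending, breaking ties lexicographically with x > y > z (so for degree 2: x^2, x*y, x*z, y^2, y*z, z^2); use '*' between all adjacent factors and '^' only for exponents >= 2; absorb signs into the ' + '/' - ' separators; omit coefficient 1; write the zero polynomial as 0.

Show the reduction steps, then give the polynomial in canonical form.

tr(a^-1) = tr(a) = x
next, tr(a^-2) = tr(a^-1)*tr(a) - tr(1) = x^2 - 2
and tr(b a^-1) = tr(b)*tr(a) - tr(b a) = x*y - z
next, tr(a^-2 b) = tr(b a^-1)*tr(a) - tr(b) = x^2*y - x*z - y
tr(a^-1 b^-1 a^-1) = tr(a^-2)*tr(b) - tr(a^-2 b) = x*z - y
next, tr(a b a b) = tr(a b)*tr(a b) - tr(1)   [split at repeated a] = z^2 - 2
tr(b^-1 a b a) = tr(a b a)*tr(b) - tr(a b a b) = x*y*z - y^2 - z^2 + 2
tr(b a^-1 b^-1 a) = tr(b^-1 a b)*tr(a) - tr(b^-1 a b a) = -x*y*z + x^2 + y^2 + z^2 - 2
next, tr(a^-1 b^-1 a^-1 b) = tr(b a^-1 b^-1)*tr(a) - tr(b a^-1 b^-1 a) = x*y*z - y^2 - z^2 + 2
and tr(b^-1 a^-1 b^-1 a^-1) = tr(a^-1 b^-1 a^-1)*tr(b) - tr(a^-1 b^-1 a^-1 b) = z^2 - 2
and tr(b^-2) = tr(b^-1)*tr(b) - tr(1) = y^2 - 2
tr(b^-2 a) = tr(b^-1 a)*tr(b) - tr(b^-1 a b) = x*y^2 - y*z - x
and tr(b^-1 a^-1 b^-1) = tr(b^-2)*tr(a) - tr(b^-2 a) = y*z - x
tr(a^-1 b^-1 a^-1 b^-1 a^-1) = tr(b^-1 a^-1 b^-1 a^-1)*tr(a) - tr(b^-1 a^-1 b^-1) = x*z^2 - y*z - x

x*z^2 - y*z - x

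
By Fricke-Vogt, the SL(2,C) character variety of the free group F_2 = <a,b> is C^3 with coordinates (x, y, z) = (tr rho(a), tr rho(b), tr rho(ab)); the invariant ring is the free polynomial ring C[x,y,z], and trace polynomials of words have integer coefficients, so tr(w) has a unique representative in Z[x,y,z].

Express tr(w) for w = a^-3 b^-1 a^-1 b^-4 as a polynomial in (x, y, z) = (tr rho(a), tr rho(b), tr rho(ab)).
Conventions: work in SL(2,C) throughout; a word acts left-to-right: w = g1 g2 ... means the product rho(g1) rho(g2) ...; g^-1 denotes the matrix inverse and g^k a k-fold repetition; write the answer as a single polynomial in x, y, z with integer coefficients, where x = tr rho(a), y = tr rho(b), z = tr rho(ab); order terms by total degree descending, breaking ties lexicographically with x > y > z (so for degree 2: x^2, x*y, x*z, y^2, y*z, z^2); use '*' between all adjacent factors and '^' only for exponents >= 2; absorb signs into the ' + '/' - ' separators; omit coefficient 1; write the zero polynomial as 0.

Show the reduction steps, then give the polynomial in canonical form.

apply: tr(b^-1) = tr(b) = y
tr(b^-2) = tr(b^-1) * tr(b) - tr(1) = y^2 - 2
use: tr(b^-3) = tr(b^-2) * tr(b) - tr(b^-1) = y^3 - 3*y
use: tr(b^-1 a) = tr(a) * tr(b) - tr(a b) = x*y - z
tr(b^-1 a b^-1) = tr(b^-1 a) * tr(b) - tr(b^-1 a b) = x*y^2 - y*z - x
tr(b^-3 a) = tr(b^-1 a b^-1) * tr(b) - tr(b^-1 a) = x*y^3 - y^2*z - 2*x*y + z
apply: tr(a^-1 b^-3) = tr(b^-3) * tr(a) - tr(b^-3 a) = y^2*z - x*y - z
tr(b^-2 a^-2 b^-1) = tr(a^-1 b^-3) * tr(a) - tr(a^-1 b^-3 a) = x*y^2*z - x^2*y - y^3 - x*z + 3*y
tr(b^-2 a^-1) = tr(a^-1 b^-1) * tr(b) - tr(a^-1) = y*z - x
apply: tr(b^-2 a^-2) = tr(b^-2 a^-1) * tr(a) - tr(b^-2) = x*y*z - x^2 - y^2 + 2
use: tr(a^-2 b^-4) = tr(b^-2 a^-2 b^-1) * tr(b) - tr(b^-2 a^-2) = x*y^3*z - x^2*y^2 - y^4 - 2*x*y*z + x^2 + 4*y^2 - 2
apply: tr(a^-2 b^-5) = tr(a^-2 b^-4) * tr(b) - tr(a^-2 b^-3) = x*y^4*z - x^2*y^3 - y^5 - 3*x*y^2*z + 2*x^2*y + 5*y^3 + x*z - 5*y
use: tr(b^-1 a^-1 b^-3) = tr(a^-1 b^-3) * tr(b) - tr(a^-1 b^-2) = y^3*z - x*y^2 - 2*y*z + x
apply: tr(a^-1 b^-5) = tr(b^-1 a^-1 b^-3) * tr(b) - tr(b^-1 a^-1 b^-2) = y^4*z - x*y^3 - 3*y^2*z + 2*x*y + z
apply: tr(b^-4 a^-3 b^-1) = tr(a^-2 b^-5) * tr(a) - tr(a^-2 b^-5 a) = x^2*y^4*z - x^3*y^3 - x*y^5 - 3*x^2*y^2*z - y^4*z + 2*x^3*y + 6*x*y^3 + x^2*z + 3*y^2*z - 7*x*y - z
tr(a b a) = tr(a) * tr(b a) - tr(b) = x*z - y
tr(a b a b) = tr(b a) * tr(b a) - tr(1)   [split at repeated b] = z^2 - 2
apply: tr(b a b^-1 a) = tr(a b a) * tr(b) - tr(a b a b) = x*y*z - y^2 - z^2 + 2
use: tr(a^-1 b a b^-1) = tr(b a b^-1) * tr(a) - tr(b a b^-1 a) = -x*y*z + x^2 + y^2 + z^2 - 2
tr(b a b^-2 a^-1) = tr(a^-1 b a b^-1) * tr(b) - tr(a^-1 b a) = -x*y^2*z + x^2*y + y^3 + y*z^2 - 3*y
tr(a^-2 b a b^-2) = tr(b a b^-2 a^-1) * tr(a) - tr(b a b^-2) = -x^2*y^2*z + x^3*y + x*y^3 + x*y*z^2 - 4*x*y + z
tr(b^-1 a^-3 b a b^-1) = tr(a^-2 b a b^-2) * tr(a) - tr(a^-2 b a b^-2 a) = -x^3*y^2*z + x^4*y + x^2*y^3 + x^2*y*z^2 + x*y^2*z - 5*x^2*y - y^3 - y*z^2 + x*z + 3*y
tr(a^-2 b a b^-1) = tr(b a b^-1 a^-1) * tr(a) - tr(b a b^-1) = -x^2*y*z + x^3 + x*y^2 + x*z^2 - 3*x
tr(b^-1 a^-3 b a) = tr(a^-2 b a b^-1) * tr(a) - tr(a^-2 b a b^-1 a) = -x^3*y*z + x^4 + x^2*y^2 + x^2*z^2 + x*y*z - 4*x^2 - y^2 - z^2 + 2
tr(a^-3 b a b^-3) = tr(b^-1 a^-3 b a b^-1) * tr(b) - tr(b^-1 a^-3 b a) = -x^3*y^3*z + x^4*y^2 + x^2*y^4 + x^2*y^2*z^2 + x^3*y*z + x*y^3*z - x^4 - 6*x^2*y^2 - x^2*z^2 - y^4 - y^2*z^2 + 4*x^2 + 4*y^2 + z^2 - 2
use: tr(a b^-4 a^-3 b) = tr(a^-3 b a b^-3) * tr(b) - tr(a^-3 b a b^-2) = -x^3*y^4*z + x^4*y^3 + x^2*y^5 + x^2*y^3*z^2 + 2*x^3*y^2*z + x*y^4*z - 2*x^4*y - 7*x^2*y^3 - 2*x^2*y*z^2 - y^5 - y^3*z^2 - x*y^2*z + 9*x^2*y + 5*y^3 + 2*y*z^2 - x*z - 5*y
tr(b^-4 a^-3 b^-1 a) = tr(a b^-4 a^-3) * tr(b) - tr(a b^-4 a^-3 b) = x^3*y^4*z - x^4*y^3 - x^2*y^5 - x^2*y^3*z^2 - 2*x^3*y^2*z + 2*x^4*y + 6*x^2*y^3 + 2*x^2*y*z^2 + y^3*z^2 - x*y^2*z - 8*x^2*y - y^3 - 2*y*z^2 + x*z + 3*y
tr(a^-3 b^-1 a^-1 b^-4) = tr(b^-4 a^-3 b^-1) * tr(a) - tr(b^-4 a^-3 b^-1 a) = x^2*y^3*z^2 - x^3*y^2*z - x*y^4*z - 2*x^2*y*z^2 - y^3*z^2 + x^3*z + 4*x*y^2*z + x^2*y + y^3 + 2*y*z^2 - 2*x*z - 3*y

x^2*y^3*z^2 - x^3*y^2*z - x*y^4*z - 2*x^2*y*z^2 - y^3*z^2 + x^3*z + 4*x*y^2*z + x^2*y + y^3 + 2*y*z^2 - 2*x*z - 3*y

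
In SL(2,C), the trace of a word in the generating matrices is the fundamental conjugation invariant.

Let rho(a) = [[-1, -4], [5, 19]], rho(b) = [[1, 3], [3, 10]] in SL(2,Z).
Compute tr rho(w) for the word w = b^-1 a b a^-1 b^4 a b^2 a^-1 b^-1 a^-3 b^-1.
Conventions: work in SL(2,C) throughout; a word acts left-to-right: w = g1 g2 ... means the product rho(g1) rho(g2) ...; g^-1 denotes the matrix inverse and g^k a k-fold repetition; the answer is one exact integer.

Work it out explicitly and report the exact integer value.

rho(b^-1) = [[10, -3], [-3, 1]]
... * rho(a) = [[-1, -4], [5, 19]]  ->  [[-25, -97], [8, 31]]
... * rho(b) = [[1, 3], [3, 10]]  ->  [[-316, -1045], [101, 334]]
... * rho(a^-1) = [[19, 4], [-5, -1]]  ->  [[-779, -219], [249, 70]]
... * rho(b) = [[1, 3], [3, 10]]  ->  [[-1436, -4527], [459, 1447]]
... * rho(b) = [[1, 3], [3, 10]]  ->  [[-15017, -49578], [4800, 15847]]
... * rho(b) = [[1, 3], [3, 10]]  ->  [[-163751, -540831], [52341, 172870]]
... * rho(b) = [[1, 3], [3, 10]]  ->  [[-1786244, -5899563], [570951, 1885723]]
... * rho(a) = [[-1, -4], [5, 19]]  ->  [[-27711571, -104946721], [8857664, 33544933]]
... * rho(b) = [[1, 3], [3, 10]]  ->  [[-342551734, -1132601923], [109492463, 362022322]]
... * rho(b) = [[1, 3], [3, 10]]  ->  [[-3740357503, -12353674432], [1195559429, 3948700609]]
... * rho(a^-1) = [[19, 4], [-5, -1]]  ->  [[-9298420397, -2607755580], [2972126106, 833537107]]
... * rho(b^-1) = [[10, -3], [-3, 1]]  ->  [[-85160937230, 25287505611], [27220649739, -8082841211]]
... * rho(a^-1) = [[19, 4], [-5, -1]]  ->  [[-1744495335425, -365931254531], [557606551096, 116965440167]]
... * rho(a^-1) = [[19, 4], [-5, -1]]  ->  [[-31315755100420, -6612050087169], [10009697269989, 2113460764217]]
... * rho(a^-1) = [[19, 4], [-5, -1]]  ->  [[-561939096472135, -118650970314511], [179616944308706, 37925328315739]]
... * rho(b^-1) = [[10, -3], [-3, 1]]  ->  [[-5263438053777817, 1567166319101894], [1682393458139843, -500925504610379]]
tr = -5263438053777817 + -500925504610379 = -5764363558388196

-5764363558388196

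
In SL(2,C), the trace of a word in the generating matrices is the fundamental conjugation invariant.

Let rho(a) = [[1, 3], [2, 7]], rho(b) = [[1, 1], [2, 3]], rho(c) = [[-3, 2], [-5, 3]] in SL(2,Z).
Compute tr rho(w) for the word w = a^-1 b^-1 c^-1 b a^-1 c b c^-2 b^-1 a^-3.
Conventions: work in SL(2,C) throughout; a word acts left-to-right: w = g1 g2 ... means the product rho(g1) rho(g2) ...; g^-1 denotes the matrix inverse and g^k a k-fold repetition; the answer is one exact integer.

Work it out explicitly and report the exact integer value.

-36074

rho(a^-1) = [[7, -3], [-2, 1]]
... * rho(b^-1) = [[3, -1], [-2, 1]]  ->  [[27, -10], [-8, 3]]
... * rho(c^-1) = [[3, -2], [5, -3]]  ->  [[31, -24], [-9, 7]]
... * rho(b) = [[1, 1], [2, 3]]  ->  [[-17, -41], [5, 12]]
... * rho(a^-1) = [[7, -3], [-2, 1]]  ->  [[-37, 10], [11, -3]]
... * rho(c) = [[-3, 2], [-5, 3]]  ->  [[61, -44], [-18, 13]]
... * rho(b) = [[1, 1], [2, 3]]  ->  [[-27, -71], [8, 21]]
... * rho(c^-1) = [[3, -2], [5, -3]]  ->  [[-436, 267], [129, -79]]
... * rho(c^-1) = [[3, -2], [5, -3]]  ->  [[27, 71], [-8, -21]]
... * rho(b^-1) = [[3, -1], [-2, 1]]  ->  [[-61, 44], [18, -13]]
... * rho(a^-1) = [[7, -3], [-2, 1]]  ->  [[-515, 227], [152, -67]]
... * rho(a^-1) = [[7, -3], [-2, 1]]  ->  [[-4059, 1772], [1198, -523]]
... * rho(a^-1) = [[7, -3], [-2, 1]]  ->  [[-31957, 13949], [9432, -4117]]
tr = -31957 + -4117 = -36074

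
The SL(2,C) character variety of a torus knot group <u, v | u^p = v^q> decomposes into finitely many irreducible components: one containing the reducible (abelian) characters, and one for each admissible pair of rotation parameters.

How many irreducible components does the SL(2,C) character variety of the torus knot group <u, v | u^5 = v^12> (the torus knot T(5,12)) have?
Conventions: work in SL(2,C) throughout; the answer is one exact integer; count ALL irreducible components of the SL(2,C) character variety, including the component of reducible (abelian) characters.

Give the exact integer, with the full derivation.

For T(5,12): irreducibility forces the central element u^5 = v^12 to one of +I, -I.
On an irreducible component, tr(u) is locked at 2*cos(pi*alpha/5) for some alpha in 1..4, and tr(v) at 2*cos(pi*beta/12) for some beta in 1..11.
Consistency of u^5 = (-1)^alpha I with v^12 = (-1)^beta I forces alpha = beta (mod 2).
Counting: 2 odd alphas x 6 odd betas + 2 even alphas x 5 even betas = 12 + 10 = 22.
That is 22 components of irreducible characters, and with the reducible (abelian) component the total is 23.

23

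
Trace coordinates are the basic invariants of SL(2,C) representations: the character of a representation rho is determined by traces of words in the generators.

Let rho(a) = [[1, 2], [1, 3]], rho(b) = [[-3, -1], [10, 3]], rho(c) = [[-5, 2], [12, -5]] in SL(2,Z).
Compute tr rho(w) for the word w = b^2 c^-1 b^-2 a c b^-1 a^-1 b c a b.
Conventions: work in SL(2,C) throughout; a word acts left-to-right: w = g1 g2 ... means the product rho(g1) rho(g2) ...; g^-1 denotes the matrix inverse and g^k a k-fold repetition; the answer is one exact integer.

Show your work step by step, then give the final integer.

-460770

rho(b) = [[-3, -1], [10, 3]]
... * rho(b) = [[-3, -1], [10, 3]]  ->  [[-1, 0], [0, -1]]
... * rho(c^-1) = [[-5, -2], [-12, -5]]  ->  [[5, 2], [12, 5]]
... * rho(b^-1) = [[3, 1], [-10, -3]]  ->  [[-5, -1], [-14, -3]]
... * rho(b^-1) = [[3, 1], [-10, -3]]  ->  [[-5, -2], [-12, -5]]
... * rho(a) = [[1, 2], [1, 3]]  ->  [[-7, -16], [-17, -39]]
... * rho(c) = [[-5, 2], [12, -5]]  ->  [[-157, 66], [-383, 161]]
... * rho(b^-1) = [[3, 1], [-10, -3]]  ->  [[-1131, -355], [-2759, -866]]
... * rho(a^-1) = [[3, -2], [-1, 1]]  ->  [[-3038, 1907], [-7411, 4652]]
... * rho(b) = [[-3, -1], [10, 3]]  ->  [[28184, 8759], [68753, 21367]]
... * rho(c) = [[-5, 2], [12, -5]]  ->  [[-35812, 12573], [-87361, 30671]]
... * rho(a) = [[1, 2], [1, 3]]  ->  [[-23239, -33905], [-56690, -82709]]
... * rho(b) = [[-3, -1], [10, 3]]  ->  [[-269333, -78476], [-657020, -191437]]
tr = -269333 + -191437 = -460770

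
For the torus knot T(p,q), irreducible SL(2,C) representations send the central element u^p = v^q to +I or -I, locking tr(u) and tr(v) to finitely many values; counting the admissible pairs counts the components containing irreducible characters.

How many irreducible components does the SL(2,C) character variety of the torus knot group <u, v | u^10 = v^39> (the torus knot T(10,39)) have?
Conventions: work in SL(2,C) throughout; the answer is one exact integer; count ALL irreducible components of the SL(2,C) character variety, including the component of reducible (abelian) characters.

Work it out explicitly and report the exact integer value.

172

Gamma = < u, v | u^10 = v^39 > (torus knot T(10,39)); the central element u^10 = v^39 acts as +I or -I in any irreducible SL(2,C) representation.
This locks tr(u) to 2*cos(pi*alpha/10), alpha in 1..9, and tr(v) to 2*cos(pi*beta/39), beta in 1..38, on each component of irreducible characters.
Consistency of u^10 = (-1)^alpha I with v^39 = (-1)^beta I forces alpha = beta (mod 2).
Counting: 5 odd alphas x 19 odd betas + 4 even alphas x 19 even betas = 95 + 76 = 171.
That is 171 components of irreducible characters, and with the reducible (abelian) component the total is 172.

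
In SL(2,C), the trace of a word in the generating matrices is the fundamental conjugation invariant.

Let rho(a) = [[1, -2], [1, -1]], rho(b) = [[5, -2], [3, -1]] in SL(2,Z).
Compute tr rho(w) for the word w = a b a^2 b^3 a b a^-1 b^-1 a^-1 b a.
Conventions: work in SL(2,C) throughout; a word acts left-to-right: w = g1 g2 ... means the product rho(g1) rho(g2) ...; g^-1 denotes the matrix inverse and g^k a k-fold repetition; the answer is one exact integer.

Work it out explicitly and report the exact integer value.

7106

rho(a) = [[1, -2], [1, -1]]
... * rho(b) = [[5, -2], [3, -1]]  ->  [[-1, 0], [2, -1]]
... * rho(a) = [[1, -2], [1, -1]]  ->  [[-1, 2], [1, -3]]
... * rho(a) = [[1, -2], [1, -1]]  ->  [[1, 0], [-2, 1]]
... * rho(b) = [[5, -2], [3, -1]]  ->  [[5, -2], [-7, 3]]
... * rho(b) = [[5, -2], [3, -1]]  ->  [[19, -8], [-26, 11]]
... * rho(b) = [[5, -2], [3, -1]]  ->  [[71, -30], [-97, 41]]
... * rho(a) = [[1, -2], [1, -1]]  ->  [[41, -112], [-56, 153]]
... * rho(b) = [[5, -2], [3, -1]]  ->  [[-131, 30], [179, -41]]
... * rho(a^-1) = [[-1, 2], [-1, 1]]  ->  [[101, -232], [-138, 317]]
... * rho(b^-1) = [[-1, 2], [-3, 5]]  ->  [[595, -958], [-813, 1309]]
... * rho(a^-1) = [[-1, 2], [-1, 1]]  ->  [[363, 232], [-496, -317]]
... * rho(b) = [[5, -2], [3, -1]]  ->  [[2511, -958], [-3431, 1309]]
... * rho(a) = [[1, -2], [1, -1]]  ->  [[1553, -4064], [-2122, 5553]]
tr = 1553 + 5553 = 7106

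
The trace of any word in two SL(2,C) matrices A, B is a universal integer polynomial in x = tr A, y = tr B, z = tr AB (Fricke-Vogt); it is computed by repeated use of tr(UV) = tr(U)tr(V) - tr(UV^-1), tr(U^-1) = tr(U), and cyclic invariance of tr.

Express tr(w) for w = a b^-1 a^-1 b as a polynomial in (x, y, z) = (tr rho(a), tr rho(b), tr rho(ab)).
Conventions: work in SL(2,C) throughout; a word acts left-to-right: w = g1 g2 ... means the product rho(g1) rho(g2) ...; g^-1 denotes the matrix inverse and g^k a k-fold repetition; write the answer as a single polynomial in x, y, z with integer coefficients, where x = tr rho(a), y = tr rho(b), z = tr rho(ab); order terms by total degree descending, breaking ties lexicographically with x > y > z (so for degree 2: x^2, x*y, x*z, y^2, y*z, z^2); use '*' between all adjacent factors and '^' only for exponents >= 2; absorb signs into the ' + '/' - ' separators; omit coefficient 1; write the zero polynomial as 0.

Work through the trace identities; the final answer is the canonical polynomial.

reduce: trace(b a b) = trace(b)*trace(a b) - trace(a)   [square of b] = y*z - x
trace(b a b a) = trace(b a)*trace(b a) - trace(1)   [split at a repeated b] = z^2 - 2
reduce: trace(a^-1 b a b) = trace(b a b)*trace(a) - trace(b a b a)   [inverse elimination on a] = x*y*z - x^2 - z^2 + 2
so trace(a b^-1 a^-1 b) = trace(a^-1 b a)*trace(b) - trace(a^-1 b a b)   [inverse elimination on b] = -x*y*z + x^2 + y^2 + z^2 - 2

-x*y*z + x^2 + y^2 + z^2 - 2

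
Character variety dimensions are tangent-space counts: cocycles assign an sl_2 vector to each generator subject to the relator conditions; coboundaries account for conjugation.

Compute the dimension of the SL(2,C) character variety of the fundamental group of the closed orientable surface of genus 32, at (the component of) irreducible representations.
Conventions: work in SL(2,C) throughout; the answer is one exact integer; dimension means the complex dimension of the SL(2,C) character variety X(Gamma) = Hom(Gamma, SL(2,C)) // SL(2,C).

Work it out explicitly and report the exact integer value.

186

Gamma = pi_1(Sigma_32) = < a_1, b_1, ..., a_32, b_32 | prod [a_i, b_i] > has 2g = 64 generators and 1 relator.
A cocycle assigns one sl_2 vector per generator subject to the relator condition d_2(z) = 0: dim of the unconstrained space is 3*2g = 192.
H^2 = coker(d_2) is dual to H^0 = 0 at irreducible rho (Poincare duality), so d_2 is onto: dim Z^1 = 189.
As always at irreducible rho, dim B^1 = 3.
Hence dim X = 189 - 3 = 186.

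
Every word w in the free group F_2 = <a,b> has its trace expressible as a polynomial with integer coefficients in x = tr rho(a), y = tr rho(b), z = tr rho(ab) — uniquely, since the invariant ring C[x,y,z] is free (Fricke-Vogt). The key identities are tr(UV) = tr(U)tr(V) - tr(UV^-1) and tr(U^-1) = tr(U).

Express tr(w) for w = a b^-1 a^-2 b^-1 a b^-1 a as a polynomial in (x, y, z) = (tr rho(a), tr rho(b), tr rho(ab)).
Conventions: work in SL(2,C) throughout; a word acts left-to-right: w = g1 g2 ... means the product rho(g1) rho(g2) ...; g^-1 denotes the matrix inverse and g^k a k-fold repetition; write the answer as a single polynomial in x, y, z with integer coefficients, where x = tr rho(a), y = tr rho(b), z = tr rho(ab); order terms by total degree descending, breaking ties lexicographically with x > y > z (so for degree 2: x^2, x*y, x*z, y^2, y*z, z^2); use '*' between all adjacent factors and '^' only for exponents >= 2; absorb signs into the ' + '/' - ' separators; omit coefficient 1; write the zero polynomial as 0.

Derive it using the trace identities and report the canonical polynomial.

trace(a^2) = trace(a) trace(a) - trace(1) = x^2 - 2
and trace(a^3) = trace(a) trace(a^2) - trace(a) = x^3 - 3*x
trace(a b a) = trace(a) trace(b a) - trace(b) = x*z - y
next, trace(a^3 b) = trace(a) trace(a b a) - trace(a b) = x^2*z - x*y - z
trace(a b^-1 a^2) = trace(a^3) trace(b) - trace(a^3 b) = x^3*y - x^2*z - 2*x*y + z
trace(b a b a) = trace(a b) trace(a b) - trace(1) = z^2 - 2
trace(b a b) = trace(b) trace(a b) - trace(a) = y*z - x
next, trace(a^2 b a b) = trace(a) trace(b a b a) - trace(b a b) = x*z^2 - y*z - x
trace(a b^-1 a^2 b) = trace(a^2 b a) trace(b) - trace(a^2 b a b) = x^2*y*z - x*y^2 - x*z^2 + x
and trace(b^-1 a b^-1 a^2) = trace(a b^-1 a^2) trace(b) - trace(a b^-1 a^2 b) = x^3*y^2 - 2*x^2*y*z - x*y^2 + x*z^2 + y*z - x
and trace(b^-1 a b^-1 a^2 b^-1) = trace(b^-1 a b^-1 a^2) trace(b) - trace(b^-1 a b^-1 a^2 b) = x^3*y^3 - 2*x^2*y^2*z - x^3*y - x*y^3 + x*y*z^2 + x^2*z + y^2*z + x*y - z
trace(a^4) = trace(a) trace(a^3) - trace(a^2) = x^4 - 4*x^2 + 2
and trace(a^4 b) = trace(a) trace(b a^3) - trace(b a^2) = x^3*z - x^2*y - 2*x*z + y
trace(a^3 b^-1 a) = trace(a^4) trace(b) - trace(a^4 b) = x^4*y - x^3*z - 3*x^2*y + 2*x*z + y
trace(a b a^3 b) = trace(a) trace(b a b a^2) - trace(b a b a) = x^2*z^2 - x*y*z - x^2 - z^2 + 2
next, trace(a^3 b^-1 a b) = trace(a b a^3) trace(b) - trace(a b a^3 b) = x^3*y*z - x^2*y^2 - x^2*z^2 - x*y*z + x^2 + y^2 + z^2 - 2
trace(a b^-1 a b^-1 a^2) = trace(a^3 b^-1 a) trace(b) - trace(a^3 b^-1 a b) = x^4*y^2 - 2*x^3*y*z - 2*x^2*y^2 + x^2*z^2 + 3*x*y*z - x^2 - z^2 + 2
trace(a^2 b a b^-1 a) = trace(a^3 b a) trace(b) - trace(a^3 b a b) = x^3*y*z - x^2*y^2 - x^2*z^2 - x*y*z + x^2 + y^2 + z^2 - 2
and trace(b a^2 b) = trace(b) trace(a^2 b) - trace(a^2) = x*y*z - x^2 - y^2 + 2
trace(a b a^2 b a) = trace(a) trace(b a^2 b a) - trace(b a^2 b) = x^2*z^2 - 2*x*y*z + y^2 - 2
next, trace(b a b a b a) = trace(b a b a) trace(b a) - trace(a b) = z^3 - 3*z
and trace(b a b a b) = trace(b) trace(a b a b) - trace(a b a) = y*z^2 - x*z - y
trace(a b a^2 b a b) = trace(a) trace(b a b a b a) - trace(b a b a b) = x*z^3 - y*z^2 - 2*x*z + y
next, trace(a^2 b a b^-1 a b) = trace(a b a^2 b a) trace(b) - trace(a b a^2 b a b) = x^2*y*z^2 - 2*x*y^2*z - x*z^3 + y^3 + y*z^2 + 2*x*z - 3*y
next, trace(a b^-1 a b^-1 a^2 b) = trace(a^2 b a b^-1 a) trace(b) - trace(a^2 b a b^-1 a b) = x^3*y^2*z - x^2*y^3 - 2*x^2*y*z^2 + x*y^2*z + x*z^3 + x^2*y - 2*x*z + y
trace(b^-1 a b^-1 a^2 b^-1 a) = trace(a b^-1 a b^-1 a^2) trace(b) - trace(a b^-1 a b^-1 a^2 b) = x^4*y^3 - 3*x^3*y^2*z - x^2*y^3 + 3*x^2*y*z^2 + 2*x*y^2*z - x*z^3 - 2*x^2*y - y*z^2 + 2*x*z + y
trace(b^-1 a b^-1 a^2 b^-1 a^-1) = trace(b^-1 a b^-1 a^2 b^-1) trace(a) - trace(b^-1 a b^-1 a^2 b^-1 a) = x^3*y^2*z - x^4*y - 2*x^2*y*z^2 + x^3*z - x*y^2*z + x*z^3 + 3*x^2*y + y*z^2 - 3*x*z - y
trace(a b^-1 a^-2 b^-1 a b^-1 a) = trace(b^-1 a b^-1 a^2 b^-1 a^-1) trace(a) - trace(b^-1 a b^-1 a^2 b^-1) = x^4*y^2*z - x^5*y - x^3*y^3 - 2*x^3*y*z^2 + x^4*z + x^2*y^2*z + x^2*z^3 + 4*x^3*y + x*y^3 - 4*x^2*z - y^2*z - 2*x*y + z

x^4*y^2*z - x^5*y - x^3*y^3 - 2*x^3*y*z^2 + x^4*z + x^2*y^2*z + x^2*z^3 + 4*x^3*y + x*y^3 - 4*x^2*z - y^2*z - 2*x*y + z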